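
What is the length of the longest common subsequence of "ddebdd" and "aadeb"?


LCS of "ddebdd" and "aadeb"
DP table:
           a    a    d    e    b
      0    0    0    0    0    0
  d   0    0    0    1    1    1
  d   0    0    0    1    1    1
  e   0    0    0    1    2    2
  b   0    0    0    1    2    3
  d   0    0    0    1    2    3
  d   0    0    0    1    2    3
LCS length = dp[6][5] = 3

3


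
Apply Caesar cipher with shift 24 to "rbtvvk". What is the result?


Caesar cipher: shift "rbtvvk" by 24
  'r' (pos 17) + 24 = pos 15 = 'p'
  'b' (pos 1) + 24 = pos 25 = 'z'
  't' (pos 19) + 24 = pos 17 = 'r'
  'v' (pos 21) + 24 = pos 19 = 't'
  'v' (pos 21) + 24 = pos 19 = 't'
  'k' (pos 10) + 24 = pos 8 = 'i'
Result: pzrtti

pzrtti


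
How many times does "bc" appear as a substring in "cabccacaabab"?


Searching for "bc" in "cabccacaabab"
Scanning each position:
  Position 0: "ca" => no
  Position 1: "ab" => no
  Position 2: "bc" => MATCH
  Position 3: "cc" => no
  Position 4: "ca" => no
  Position 5: "ac" => no
  Position 6: "ca" => no
  Position 7: "aa" => no
  Position 8: "ab" => no
  Position 9: "ba" => no
  Position 10: "ab" => no
Total occurrences: 1

1


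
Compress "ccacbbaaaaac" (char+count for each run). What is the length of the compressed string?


Input: ccacbbaaaaac
Runs:
  'c' x 2 => "c2"
  'a' x 1 => "a1"
  'c' x 1 => "c1"
  'b' x 2 => "b2"
  'a' x 5 => "a5"
  'c' x 1 => "c1"
Compressed: "c2a1c1b2a5c1"
Compressed length: 12

12


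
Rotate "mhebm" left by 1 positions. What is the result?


Input: "mhebm", rotate left by 1
First 1 characters: "m"
Remaining characters: "hebm"
Concatenate remaining + first: "hebm" + "m" = "hebmm"

hebmm


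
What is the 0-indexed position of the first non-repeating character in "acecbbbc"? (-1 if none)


Input: acecbbbc
Character frequencies:
  'a': 1
  'b': 3
  'c': 3
  'e': 1
Scanning left to right for freq == 1:
  Position 0 ('a'): unique! => answer = 0

0


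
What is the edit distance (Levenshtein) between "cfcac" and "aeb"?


Computing edit distance: "cfcac" -> "aeb"
DP table:
           a    e    b
      0    1    2    3
  c   1    1    2    3
  f   2    2    2    3
  c   3    3    3    3
  a   4    3    4    4
  c   5    4    4    5
Edit distance = dp[5][3] = 5

5


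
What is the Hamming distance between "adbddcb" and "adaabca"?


Comparing "adbddcb" and "adaabca" position by position:
  Position 0: 'a' vs 'a' => same
  Position 1: 'd' vs 'd' => same
  Position 2: 'b' vs 'a' => differ
  Position 3: 'd' vs 'a' => differ
  Position 4: 'd' vs 'b' => differ
  Position 5: 'c' vs 'c' => same
  Position 6: 'b' vs 'a' => differ
Total differences (Hamming distance): 4

4


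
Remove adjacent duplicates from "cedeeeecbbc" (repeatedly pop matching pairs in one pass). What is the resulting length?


Input: cedeeeecbbc
Stack-based adjacent duplicate removal:
  Read 'c': push. Stack: c
  Read 'e': push. Stack: ce
  Read 'd': push. Stack: ced
  Read 'e': push. Stack: cede
  Read 'e': matches stack top 'e' => pop. Stack: ced
  Read 'e': push. Stack: cede
  Read 'e': matches stack top 'e' => pop. Stack: ced
  Read 'c': push. Stack: cedc
  Read 'b': push. Stack: cedcb
  Read 'b': matches stack top 'b' => pop. Stack: cedc
  Read 'c': matches stack top 'c' => pop. Stack: ced
Final stack: "ced" (length 3)

3


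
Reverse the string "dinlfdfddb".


Input: dinlfdfddb
Reading characters right to left:
  Position 9: 'b'
  Position 8: 'd'
  Position 7: 'd'
  Position 6: 'f'
  Position 5: 'd'
  Position 4: 'f'
  Position 3: 'l'
  Position 2: 'n'
  Position 1: 'i'
  Position 0: 'd'
Reversed: bddfdflnid

bddfdflnid


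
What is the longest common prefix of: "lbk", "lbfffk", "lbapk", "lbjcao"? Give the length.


Words: lbk, lbfffk, lbapk, lbjcao
  Position 0: all 'l' => match
  Position 1: all 'b' => match
  Position 2: ('k', 'f', 'a', 'j') => mismatch, stop
LCP = "lb" (length 2)

2


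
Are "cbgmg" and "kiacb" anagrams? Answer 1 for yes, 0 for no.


Strings: "cbgmg", "kiacb"
Sorted first:  bcggm
Sorted second: abcik
Differ at position 0: 'b' vs 'a' => not anagrams

0


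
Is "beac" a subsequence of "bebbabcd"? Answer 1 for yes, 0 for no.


Check if "beac" is a subsequence of "bebbabcd"
Greedy scan:
  Position 0 ('b'): matches sub[0] = 'b'
  Position 1 ('e'): matches sub[1] = 'e'
  Position 2 ('b'): no match needed
  Position 3 ('b'): no match needed
  Position 4 ('a'): matches sub[2] = 'a'
  Position 5 ('b'): no match needed
  Position 6 ('c'): matches sub[3] = 'c'
  Position 7 ('d'): no match needed
All 4 characters matched => is a subsequence

1


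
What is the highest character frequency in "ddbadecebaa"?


Input: ddbadecebaa
Character counts:
  'a': 3
  'b': 2
  'c': 1
  'd': 3
  'e': 2
Maximum frequency: 3

3


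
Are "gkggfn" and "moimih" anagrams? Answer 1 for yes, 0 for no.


Strings: "gkggfn", "moimih"
Sorted first:  fgggkn
Sorted second: hiimmo
Differ at position 0: 'f' vs 'h' => not anagrams

0


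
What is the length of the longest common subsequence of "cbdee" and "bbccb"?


LCS of "cbdee" and "bbccb"
DP table:
           b    b    c    c    b
      0    0    0    0    0    0
  c   0    0    0    1    1    1
  b   0    1    1    1    1    2
  d   0    1    1    1    1    2
  e   0    1    1    1    1    2
  e   0    1    1    1    1    2
LCS length = dp[5][5] = 2

2


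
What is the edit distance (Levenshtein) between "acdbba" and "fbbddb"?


Computing edit distance: "acdbba" -> "fbbddb"
DP table:
           f    b    b    d    d    b
      0    1    2    3    4    5    6
  a   1    1    2    3    4    5    6
  c   2    2    2    3    4    5    6
  d   3    3    3    3    3    4    5
  b   4    4    3    3    4    4    4
  b   5    5    4    3    4    5    4
  a   6    6    5    4    4    5    5
Edit distance = dp[6][6] = 5

5


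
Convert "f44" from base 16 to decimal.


Input: "f44" in base 16
Positional expansion:
  Digit 'f' (value 15) x 16^2 = 3840
  Digit '4' (value 4) x 16^1 = 64
  Digit '4' (value 4) x 16^0 = 4
Sum = 3908

3908


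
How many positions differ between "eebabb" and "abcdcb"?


Comparing "eebabb" and "abcdcb" position by position:
  Position 0: 'e' vs 'a' => DIFFER
  Position 1: 'e' vs 'b' => DIFFER
  Position 2: 'b' vs 'c' => DIFFER
  Position 3: 'a' vs 'd' => DIFFER
  Position 4: 'b' vs 'c' => DIFFER
  Position 5: 'b' vs 'b' => same
Positions that differ: 5

5


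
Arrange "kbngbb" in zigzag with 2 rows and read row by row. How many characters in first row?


Zigzag "kbngbb" into 2 rows:
Placing characters:
  'k' => row 0
  'b' => row 1
  'n' => row 0
  'g' => row 1
  'b' => row 0
  'b' => row 1
Rows:
  Row 0: "knb"
  Row 1: "bgb"
First row length: 3

3


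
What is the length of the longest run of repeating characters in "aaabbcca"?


Input: "aaabbcca"
Scanning for longest run:
  Position 1 ('a'): continues run of 'a', length=2
  Position 2 ('a'): continues run of 'a', length=3
  Position 3 ('b'): new char, reset run to 1
  Position 4 ('b'): continues run of 'b', length=2
  Position 5 ('c'): new char, reset run to 1
  Position 6 ('c'): continues run of 'c', length=2
  Position 7 ('a'): new char, reset run to 1
Longest run: 'a' with length 3

3


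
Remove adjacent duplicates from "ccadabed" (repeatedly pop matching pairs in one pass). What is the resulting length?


Input: ccadabed
Stack-based adjacent duplicate removal:
  Read 'c': push. Stack: c
  Read 'c': matches stack top 'c' => pop. Stack: (empty)
  Read 'a': push. Stack: a
  Read 'd': push. Stack: ad
  Read 'a': push. Stack: ada
  Read 'b': push. Stack: adab
  Read 'e': push. Stack: adabe
  Read 'd': push. Stack: adabed
Final stack: "adabed" (length 6)

6


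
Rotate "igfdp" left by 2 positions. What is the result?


Input: "igfdp", rotate left by 2
First 2 characters: "ig"
Remaining characters: "fdp"
Concatenate remaining + first: "fdp" + "ig" = "fdpig"

fdpig


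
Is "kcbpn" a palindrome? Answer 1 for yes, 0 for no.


Input: kcbpn
Reversed: npbck
  Compare pos 0 ('k') with pos 4 ('n'): MISMATCH
  Compare pos 1 ('c') with pos 3 ('p'): MISMATCH
Result: not a palindrome

0


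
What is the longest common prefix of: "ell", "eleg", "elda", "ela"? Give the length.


Words: ell, eleg, elda, ela
  Position 0: all 'e' => match
  Position 1: all 'l' => match
  Position 2: ('l', 'e', 'd', 'a') => mismatch, stop
LCP = "el" (length 2)

2


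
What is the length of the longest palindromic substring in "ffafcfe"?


Input: "ffafcfe"
Checking substrings for palindromes:
  [1:4] "faf" (len 3) => palindrome
  [3:6] "fcf" (len 3) => palindrome
  [0:2] "ff" (len 2) => palindrome
Longest palindromic substring: "faf" with length 3

3


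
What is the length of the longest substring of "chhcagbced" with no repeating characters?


Input: "chhcagbced"
Sliding window (track last position of each char):
  Position 0 ('c'): window [0,0] length 1 -- new best
  Position 1 ('h'): window [0,1] length 2 -- new best
  Position 2 ('h'): repeat (last at 1), move window start to 2
  Position 2 ('h'): window [2,2] length 1
  Position 3 ('c'): window [2,3] length 2
  Position 4 ('a'): window [2,4] length 3 -- new best
  Position 5 ('g'): window [2,5] length 4 -- new best
  Position 6 ('b'): window [2,6] length 5 -- new best
  Position 7 ('c'): repeat (last at 3), move window start to 4
  Position 7 ('c'): window [4,7] length 4
  Position 8 ('e'): window [4,8] length 5
  Position 9 ('d'): window [4,9] length 6 -- new best
Longest substring with no repeats: "agbced" with length 6

6


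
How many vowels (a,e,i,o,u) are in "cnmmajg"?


Input: cnmmajg
Checking each character:
  'c' at position 0: consonant
  'n' at position 1: consonant
  'm' at position 2: consonant
  'm' at position 3: consonant
  'a' at position 4: vowel (running total: 1)
  'j' at position 5: consonant
  'g' at position 6: consonant
Total vowels: 1

1


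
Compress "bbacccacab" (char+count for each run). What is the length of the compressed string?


Input: bbacccacab
Runs:
  'b' x 2 => "b2"
  'a' x 1 => "a1"
  'c' x 3 => "c3"
  'a' x 1 => "a1"
  'c' x 1 => "c1"
  'a' x 1 => "a1"
  'b' x 1 => "b1"
Compressed: "b2a1c3a1c1a1b1"
Compressed length: 14

14


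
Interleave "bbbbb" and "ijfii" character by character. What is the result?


Interleaving "bbbbb" and "ijfii":
  Position 0: 'b' from first, 'i' from second => "bi"
  Position 1: 'b' from first, 'j' from second => "bj"
  Position 2: 'b' from first, 'f' from second => "bf"
  Position 3: 'b' from first, 'i' from second => "bi"
  Position 4: 'b' from first, 'i' from second => "bi"
Result: bibjbfbibi

bibjbfbibi


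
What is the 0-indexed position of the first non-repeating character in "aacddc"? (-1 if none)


Input: aacddc
Character frequencies:
  'a': 2
  'c': 2
  'd': 2
Scanning left to right for freq == 1:
  Position 0 ('a'): freq=2, skip
  Position 1 ('a'): freq=2, skip
  Position 2 ('c'): freq=2, skip
  Position 3 ('d'): freq=2, skip
  Position 4 ('d'): freq=2, skip
  Position 5 ('c'): freq=2, skip
  No unique character found => answer = -1

-1


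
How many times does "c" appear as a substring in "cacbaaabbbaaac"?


Searching for "c" in "cacbaaabbbaaac"
Scanning each position:
  Position 0: "c" => MATCH
  Position 1: "a" => no
  Position 2: "c" => MATCH
  Position 3: "b" => no
  Position 4: "a" => no
  Position 5: "a" => no
  Position 6: "a" => no
  Position 7: "b" => no
  Position 8: "b" => no
  Position 9: "b" => no
  Position 10: "a" => no
  Position 11: "a" => no
  Position 12: "a" => no
  Position 13: "c" => MATCH
Total occurrences: 3

3


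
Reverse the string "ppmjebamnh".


Input: ppmjebamnh
Reading characters right to left:
  Position 9: 'h'
  Position 8: 'n'
  Position 7: 'm'
  Position 6: 'a'
  Position 5: 'b'
  Position 4: 'e'
  Position 3: 'j'
  Position 2: 'm'
  Position 1: 'p'
  Position 0: 'p'
Reversed: hnmabejmpp

hnmabejmpp


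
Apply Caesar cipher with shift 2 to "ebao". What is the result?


Caesar cipher: shift "ebao" by 2
  'e' (pos 4) + 2 = pos 6 = 'g'
  'b' (pos 1) + 2 = pos 3 = 'd'
  'a' (pos 0) + 2 = pos 2 = 'c'
  'o' (pos 14) + 2 = pos 16 = 'q'
Result: gdcq

gdcq


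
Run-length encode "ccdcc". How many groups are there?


Input: ccdcc
Scanning for consecutive runs:
  Group 1: 'c' x 2 (positions 0-1)
  Group 2: 'd' x 1 (positions 2-2)
  Group 3: 'c' x 2 (positions 3-4)
Total groups: 3

3


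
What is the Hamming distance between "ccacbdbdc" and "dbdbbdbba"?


Comparing "ccacbdbdc" and "dbdbbdbba" position by position:
  Position 0: 'c' vs 'd' => differ
  Position 1: 'c' vs 'b' => differ
  Position 2: 'a' vs 'd' => differ
  Position 3: 'c' vs 'b' => differ
  Position 4: 'b' vs 'b' => same
  Position 5: 'd' vs 'd' => same
  Position 6: 'b' vs 'b' => same
  Position 7: 'd' vs 'b' => differ
  Position 8: 'c' vs 'a' => differ
Total differences (Hamming distance): 6

6


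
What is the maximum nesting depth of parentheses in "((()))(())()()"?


Input: "((()))(())()()"
Tracking depth:
  Position 0 '(': depth becomes 1
  Position 1 '(': depth becomes 2
  Position 2 '(': depth becomes 3
  Position 3 ')': depth becomes 2
  Position 4 ')': depth becomes 1
  Position 5 ')': depth becomes 0
  Position 6 '(': depth becomes 1
  Position 7 '(': depth becomes 2
  Position 8 ')': depth becomes 1
  Position 9 ')': depth becomes 0
  Position 10 '(': depth becomes 1
  Position 11 ')': depth becomes 0
  Position 12 '(': depth becomes 1
  Position 13 ')': depth becomes 0
Maximum depth reached: 3

3


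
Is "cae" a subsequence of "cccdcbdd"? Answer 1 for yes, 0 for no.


Check if "cae" is a subsequence of "cccdcbdd"
Greedy scan:
  Position 0 ('c'): matches sub[0] = 'c'
  Position 1 ('c'): no match needed
  Position 2 ('c'): no match needed
  Position 3 ('d'): no match needed
  Position 4 ('c'): no match needed
  Position 5 ('b'): no match needed
  Position 6 ('d'): no match needed
  Position 7 ('d'): no match needed
Only matched 1/3 characters => not a subsequence

0


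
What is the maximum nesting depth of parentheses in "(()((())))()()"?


Input: "(()((())))()()"
Tracking depth:
  Position 0 '(': depth becomes 1
  Position 1 '(': depth becomes 2
  Position 2 ')': depth becomes 1
  Position 3 '(': depth becomes 2
  Position 4 '(': depth becomes 3
  Position 5 '(': depth becomes 4
  Position 6 ')': depth becomes 3
  Position 7 ')': depth becomes 2
  Position 8 ')': depth becomes 1
  Position 9 ')': depth becomes 0
  Position 10 '(': depth becomes 1
  Position 11 ')': depth becomes 0
  Position 12 '(': depth becomes 1
  Position 13 ')': depth becomes 0
Maximum depth reached: 4

4


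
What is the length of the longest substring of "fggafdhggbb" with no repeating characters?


Input: "fggafdhggbb"
Sliding window (track last position of each char):
  Position 0 ('f'): window [0,0] length 1 -- new best
  Position 1 ('g'): window [0,1] length 2 -- new best
  Position 2 ('g'): repeat (last at 1), move window start to 2
  Position 2 ('g'): window [2,2] length 1
  Position 3 ('a'): window [2,3] length 2
  Position 4 ('f'): window [2,4] length 3 -- new best
  Position 5 ('d'): window [2,5] length 4 -- new best
  Position 6 ('h'): window [2,6] length 5 -- new best
  Position 7 ('g'): repeat (last at 2), move window start to 3
  Position 7 ('g'): window [3,7] length 5
  Position 8 ('g'): repeat (last at 7), move window start to 8
  Position 8 ('g'): window [8,8] length 1
  Position 9 ('b'): window [8,9] length 2
  Position 10 ('b'): repeat (last at 9), move window start to 10
  Position 10 ('b'): window [10,10] length 1
Longest substring with no repeats: "gafdh" with length 5

5


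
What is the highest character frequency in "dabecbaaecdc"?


Input: dabecbaaecdc
Character counts:
  'a': 3
  'b': 2
  'c': 3
  'd': 2
  'e': 2
Maximum frequency: 3

3


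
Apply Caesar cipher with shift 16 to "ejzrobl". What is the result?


Caesar cipher: shift "ejzrobl" by 16
  'e' (pos 4) + 16 = pos 20 = 'u'
  'j' (pos 9) + 16 = pos 25 = 'z'
  'z' (pos 25) + 16 = pos 15 = 'p'
  'r' (pos 17) + 16 = pos 7 = 'h'
  'o' (pos 14) + 16 = pos 4 = 'e'
  'b' (pos 1) + 16 = pos 17 = 'r'
  'l' (pos 11) + 16 = pos 1 = 'b'
Result: uzpherb

uzpherb


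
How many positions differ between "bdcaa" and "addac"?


Comparing "bdcaa" and "addac" position by position:
  Position 0: 'b' vs 'a' => DIFFER
  Position 1: 'd' vs 'd' => same
  Position 2: 'c' vs 'd' => DIFFER
  Position 3: 'a' vs 'a' => same
  Position 4: 'a' vs 'c' => DIFFER
Positions that differ: 3

3


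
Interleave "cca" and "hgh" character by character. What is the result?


Interleaving "cca" and "hgh":
  Position 0: 'c' from first, 'h' from second => "ch"
  Position 1: 'c' from first, 'g' from second => "cg"
  Position 2: 'a' from first, 'h' from second => "ah"
Result: chcgah

chcgah


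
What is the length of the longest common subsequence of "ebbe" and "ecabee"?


LCS of "ebbe" and "ecabee"
DP table:
           e    c    a    b    e    e
      0    0    0    0    0    0    0
  e   0    1    1    1    1    1    1
  b   0    1    1    1    2    2    2
  b   0    1    1    1    2    2    2
  e   0    1    1    1    2    3    3
LCS length = dp[4][6] = 3

3


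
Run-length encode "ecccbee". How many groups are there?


Input: ecccbee
Scanning for consecutive runs:
  Group 1: 'e' x 1 (positions 0-0)
  Group 2: 'c' x 3 (positions 1-3)
  Group 3: 'b' x 1 (positions 4-4)
  Group 4: 'e' x 2 (positions 5-6)
Total groups: 4

4


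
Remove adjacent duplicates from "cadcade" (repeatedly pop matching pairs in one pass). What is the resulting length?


Input: cadcade
Stack-based adjacent duplicate removal:
  Read 'c': push. Stack: c
  Read 'a': push. Stack: ca
  Read 'd': push. Stack: cad
  Read 'c': push. Stack: cadc
  Read 'a': push. Stack: cadca
  Read 'd': push. Stack: cadcad
  Read 'e': push. Stack: cadcade
Final stack: "cadcade" (length 7)

7


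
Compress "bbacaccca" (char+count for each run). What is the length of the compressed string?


Input: bbacaccca
Runs:
  'b' x 2 => "b2"
  'a' x 1 => "a1"
  'c' x 1 => "c1"
  'a' x 1 => "a1"
  'c' x 3 => "c3"
  'a' x 1 => "a1"
Compressed: "b2a1c1a1c3a1"
Compressed length: 12

12


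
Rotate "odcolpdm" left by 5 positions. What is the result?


Input: "odcolpdm", rotate left by 5
First 5 characters: "odcol"
Remaining characters: "pdm"
Concatenate remaining + first: "pdm" + "odcol" = "pdmodcol"

pdmodcol


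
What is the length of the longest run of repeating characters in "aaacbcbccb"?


Input: "aaacbcbccb"
Scanning for longest run:
  Position 1 ('a'): continues run of 'a', length=2
  Position 2 ('a'): continues run of 'a', length=3
  Position 3 ('c'): new char, reset run to 1
  Position 4 ('b'): new char, reset run to 1
  Position 5 ('c'): new char, reset run to 1
  Position 6 ('b'): new char, reset run to 1
  Position 7 ('c'): new char, reset run to 1
  Position 8 ('c'): continues run of 'c', length=2
  Position 9 ('b'): new char, reset run to 1
Longest run: 'a' with length 3

3


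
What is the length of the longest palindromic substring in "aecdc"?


Input: "aecdc"
Checking substrings for palindromes:
  [2:5] "cdc" (len 3) => palindrome
Longest palindromic substring: "cdc" with length 3

3


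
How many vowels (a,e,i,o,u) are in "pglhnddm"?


Input: pglhnddm
Checking each character:
  'p' at position 0: consonant
  'g' at position 1: consonant
  'l' at position 2: consonant
  'h' at position 3: consonant
  'n' at position 4: consonant
  'd' at position 5: consonant
  'd' at position 6: consonant
  'm' at position 7: consonant
Total vowels: 0

0


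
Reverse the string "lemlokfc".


Input: lemlokfc
Reading characters right to left:
  Position 7: 'c'
  Position 6: 'f'
  Position 5: 'k'
  Position 4: 'o'
  Position 3: 'l'
  Position 2: 'm'
  Position 1: 'e'
  Position 0: 'l'
Reversed: cfkolmel

cfkolmel


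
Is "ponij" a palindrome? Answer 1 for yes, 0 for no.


Input: ponij
Reversed: jinop
  Compare pos 0 ('p') with pos 4 ('j'): MISMATCH
  Compare pos 1 ('o') with pos 3 ('i'): MISMATCH
Result: not a palindrome

0


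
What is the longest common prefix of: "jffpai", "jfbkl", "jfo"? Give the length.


Words: jffpai, jfbkl, jfo
  Position 0: all 'j' => match
  Position 1: all 'f' => match
  Position 2: ('f', 'b', 'o') => mismatch, stop
LCP = "jf" (length 2)

2


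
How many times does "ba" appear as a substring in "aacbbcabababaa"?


Searching for "ba" in "aacbbcabababaa"
Scanning each position:
  Position 0: "aa" => no
  Position 1: "ac" => no
  Position 2: "cb" => no
  Position 3: "bb" => no
  Position 4: "bc" => no
  Position 5: "ca" => no
  Position 6: "ab" => no
  Position 7: "ba" => MATCH
  Position 8: "ab" => no
  Position 9: "ba" => MATCH
  Position 10: "ab" => no
  Position 11: "ba" => MATCH
  Position 12: "aa" => no
Total occurrences: 3

3


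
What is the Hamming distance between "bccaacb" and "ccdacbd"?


Comparing "bccaacb" and "ccdacbd" position by position:
  Position 0: 'b' vs 'c' => differ
  Position 1: 'c' vs 'c' => same
  Position 2: 'c' vs 'd' => differ
  Position 3: 'a' vs 'a' => same
  Position 4: 'a' vs 'c' => differ
  Position 5: 'c' vs 'b' => differ
  Position 6: 'b' vs 'd' => differ
Total differences (Hamming distance): 5

5


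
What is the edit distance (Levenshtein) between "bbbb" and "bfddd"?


Computing edit distance: "bbbb" -> "bfddd"
DP table:
           b    f    d    d    d
      0    1    2    3    4    5
  b   1    0    1    2    3    4
  b   2    1    1    2    3    4
  b   3    2    2    2    3    4
  b   4    3    3    3    3    4
Edit distance = dp[4][5] = 4

4


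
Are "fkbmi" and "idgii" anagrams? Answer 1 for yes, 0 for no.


Strings: "fkbmi", "idgii"
Sorted first:  bfikm
Sorted second: dgiii
Differ at position 0: 'b' vs 'd' => not anagrams

0


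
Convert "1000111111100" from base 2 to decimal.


Input: "1000111111100" in base 2
Positional expansion:
  Digit '1' (value 1) x 2^12 = 4096
  Digit '0' (value 0) x 2^11 = 0
  Digit '0' (value 0) x 2^10 = 0
  Digit '0' (value 0) x 2^9 = 0
  Digit '1' (value 1) x 2^8 = 256
  Digit '1' (value 1) x 2^7 = 128
  Digit '1' (value 1) x 2^6 = 64
  Digit '1' (value 1) x 2^5 = 32
  Digit '1' (value 1) x 2^4 = 16
  Digit '1' (value 1) x 2^3 = 8
  Digit '1' (value 1) x 2^2 = 4
  Digit '0' (value 0) x 2^1 = 0
  Digit '0' (value 0) x 2^0 = 0
Sum = 4604

4604


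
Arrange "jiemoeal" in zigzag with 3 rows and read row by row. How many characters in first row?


Zigzag "jiemoeal" into 3 rows:
Placing characters:
  'j' => row 0
  'i' => row 1
  'e' => row 2
  'm' => row 1
  'o' => row 0
  'e' => row 1
  'a' => row 2
  'l' => row 1
Rows:
  Row 0: "jo"
  Row 1: "imel"
  Row 2: "ea"
First row length: 2

2


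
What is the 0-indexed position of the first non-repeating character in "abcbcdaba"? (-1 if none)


Input: abcbcdaba
Character frequencies:
  'a': 3
  'b': 3
  'c': 2
  'd': 1
Scanning left to right for freq == 1:
  Position 0 ('a'): freq=3, skip
  Position 1 ('b'): freq=3, skip
  Position 2 ('c'): freq=2, skip
  Position 3 ('b'): freq=3, skip
  Position 4 ('c'): freq=2, skip
  Position 5 ('d'): unique! => answer = 5

5


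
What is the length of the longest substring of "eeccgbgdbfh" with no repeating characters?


Input: "eeccgbgdbfh"
Sliding window (track last position of each char):
  Position 0 ('e'): window [0,0] length 1 -- new best
  Position 1 ('e'): repeat (last at 0), move window start to 1
  Position 1 ('e'): window [1,1] length 1
  Position 2 ('c'): window [1,2] length 2 -- new best
  Position 3 ('c'): repeat (last at 2), move window start to 3
  Position 3 ('c'): window [3,3] length 1
  Position 4 ('g'): window [3,4] length 2
  Position 5 ('b'): window [3,5] length 3 -- new best
  Position 6 ('g'): repeat (last at 4), move window start to 5
  Position 6 ('g'): window [5,6] length 2
  Position 7 ('d'): window [5,7] length 3
  Position 8 ('b'): repeat (last at 5), move window start to 6
  Position 8 ('b'): window [6,8] length 3
  Position 9 ('f'): window [6,9] length 4 -- new best
  Position 10 ('h'): window [6,10] length 5 -- new best
Longest substring with no repeats: "gdbfh" with length 5

5


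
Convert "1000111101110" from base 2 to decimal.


Input: "1000111101110" in base 2
Positional expansion:
  Digit '1' (value 1) x 2^12 = 4096
  Digit '0' (value 0) x 2^11 = 0
  Digit '0' (value 0) x 2^10 = 0
  Digit '0' (value 0) x 2^9 = 0
  Digit '1' (value 1) x 2^8 = 256
  Digit '1' (value 1) x 2^7 = 128
  Digit '1' (value 1) x 2^6 = 64
  Digit '1' (value 1) x 2^5 = 32
  Digit '0' (value 0) x 2^4 = 0
  Digit '1' (value 1) x 2^3 = 8
  Digit '1' (value 1) x 2^2 = 4
  Digit '1' (value 1) x 2^1 = 2
  Digit '0' (value 0) x 2^0 = 0
Sum = 4590

4590


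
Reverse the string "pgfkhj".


Input: pgfkhj
Reading characters right to left:
  Position 5: 'j'
  Position 4: 'h'
  Position 3: 'k'
  Position 2: 'f'
  Position 1: 'g'
  Position 0: 'p'
Reversed: jhkfgp

jhkfgp


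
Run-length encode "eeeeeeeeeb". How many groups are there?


Input: eeeeeeeeeb
Scanning for consecutive runs:
  Group 1: 'e' x 9 (positions 0-8)
  Group 2: 'b' x 1 (positions 9-9)
Total groups: 2

2


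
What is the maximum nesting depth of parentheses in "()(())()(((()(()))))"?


Input: "()(())()(((()(()))))"
Tracking depth:
  Position 0 '(': depth becomes 1
  Position 1 ')': depth becomes 0
  Position 2 '(': depth becomes 1
  Position 3 '(': depth becomes 2
  Position 4 ')': depth becomes 1
  Position 5 ')': depth becomes 0
  Position 6 '(': depth becomes 1
  Position 7 ')': depth becomes 0
  Position 8 '(': depth becomes 1
  Position 9 '(': depth becomes 2
  Position 10 '(': depth becomes 3
  Position 11 '(': depth becomes 4
  Position 12 ')': depth becomes 3
  Position 13 '(': depth becomes 4
  Position 14 '(': depth becomes 5
  Position 15 ')': depth becomes 4
  Position 16 ')': depth becomes 3
  Position 17 ')': depth becomes 2
  Position 18 ')': depth becomes 1
  Position 19 ')': depth becomes 0
Maximum depth reached: 5

5


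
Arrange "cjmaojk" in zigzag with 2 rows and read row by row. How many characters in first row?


Zigzag "cjmaojk" into 2 rows:
Placing characters:
  'c' => row 0
  'j' => row 1
  'm' => row 0
  'a' => row 1
  'o' => row 0
  'j' => row 1
  'k' => row 0
Rows:
  Row 0: "cmok"
  Row 1: "jaj"
First row length: 4

4


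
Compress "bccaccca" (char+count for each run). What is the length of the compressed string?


Input: bccaccca
Runs:
  'b' x 1 => "b1"
  'c' x 2 => "c2"
  'a' x 1 => "a1"
  'c' x 3 => "c3"
  'a' x 1 => "a1"
Compressed: "b1c2a1c3a1"
Compressed length: 10

10


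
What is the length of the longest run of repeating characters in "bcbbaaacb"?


Input: "bcbbaaacb"
Scanning for longest run:
  Position 1 ('c'): new char, reset run to 1
  Position 2 ('b'): new char, reset run to 1
  Position 3 ('b'): continues run of 'b', length=2
  Position 4 ('a'): new char, reset run to 1
  Position 5 ('a'): continues run of 'a', length=2
  Position 6 ('a'): continues run of 'a', length=3
  Position 7 ('c'): new char, reset run to 1
  Position 8 ('b'): new char, reset run to 1
Longest run: 'a' with length 3

3


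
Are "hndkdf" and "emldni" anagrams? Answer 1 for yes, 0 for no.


Strings: "hndkdf", "emldni"
Sorted first:  ddfhkn
Sorted second: deilmn
Differ at position 1: 'd' vs 'e' => not anagrams

0


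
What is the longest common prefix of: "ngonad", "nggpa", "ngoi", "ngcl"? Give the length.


Words: ngonad, nggpa, ngoi, ngcl
  Position 0: all 'n' => match
  Position 1: all 'g' => match
  Position 2: ('o', 'g', 'o', 'c') => mismatch, stop
LCP = "ng" (length 2)

2


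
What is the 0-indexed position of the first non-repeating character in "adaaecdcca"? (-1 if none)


Input: adaaecdcca
Character frequencies:
  'a': 4
  'c': 3
  'd': 2
  'e': 1
Scanning left to right for freq == 1:
  Position 0 ('a'): freq=4, skip
  Position 1 ('d'): freq=2, skip
  Position 2 ('a'): freq=4, skip
  Position 3 ('a'): freq=4, skip
  Position 4 ('e'): unique! => answer = 4

4


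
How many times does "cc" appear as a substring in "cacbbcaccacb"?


Searching for "cc" in "cacbbcaccacb"
Scanning each position:
  Position 0: "ca" => no
  Position 1: "ac" => no
  Position 2: "cb" => no
  Position 3: "bb" => no
  Position 4: "bc" => no
  Position 5: "ca" => no
  Position 6: "ac" => no
  Position 7: "cc" => MATCH
  Position 8: "ca" => no
  Position 9: "ac" => no
  Position 10: "cb" => no
Total occurrences: 1

1


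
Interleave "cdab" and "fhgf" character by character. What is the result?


Interleaving "cdab" and "fhgf":
  Position 0: 'c' from first, 'f' from second => "cf"
  Position 1: 'd' from first, 'h' from second => "dh"
  Position 2: 'a' from first, 'g' from second => "ag"
  Position 3: 'b' from first, 'f' from second => "bf"
Result: cfdhagbf

cfdhagbf


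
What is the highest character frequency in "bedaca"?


Input: bedaca
Character counts:
  'a': 2
  'b': 1
  'c': 1
  'd': 1
  'e': 1
Maximum frequency: 2

2


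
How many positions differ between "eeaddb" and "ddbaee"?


Comparing "eeaddb" and "ddbaee" position by position:
  Position 0: 'e' vs 'd' => DIFFER
  Position 1: 'e' vs 'd' => DIFFER
  Position 2: 'a' vs 'b' => DIFFER
  Position 3: 'd' vs 'a' => DIFFER
  Position 4: 'd' vs 'e' => DIFFER
  Position 5: 'b' vs 'e' => DIFFER
Positions that differ: 6

6


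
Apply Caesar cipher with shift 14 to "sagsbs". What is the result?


Caesar cipher: shift "sagsbs" by 14
  's' (pos 18) + 14 = pos 6 = 'g'
  'a' (pos 0) + 14 = pos 14 = 'o'
  'g' (pos 6) + 14 = pos 20 = 'u'
  's' (pos 18) + 14 = pos 6 = 'g'
  'b' (pos 1) + 14 = pos 15 = 'p'
  's' (pos 18) + 14 = pos 6 = 'g'
Result: gougpg

gougpg


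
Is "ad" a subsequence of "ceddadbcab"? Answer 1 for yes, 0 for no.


Check if "ad" is a subsequence of "ceddadbcab"
Greedy scan:
  Position 0 ('c'): no match needed
  Position 1 ('e'): no match needed
  Position 2 ('d'): no match needed
  Position 3 ('d'): no match needed
  Position 4 ('a'): matches sub[0] = 'a'
  Position 5 ('d'): matches sub[1] = 'd'
  Position 6 ('b'): no match needed
  Position 7 ('c'): no match needed
  Position 8 ('a'): no match needed
  Position 9 ('b'): no match needed
All 2 characters matched => is a subsequence

1


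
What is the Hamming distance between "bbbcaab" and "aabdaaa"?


Comparing "bbbcaab" and "aabdaaa" position by position:
  Position 0: 'b' vs 'a' => differ
  Position 1: 'b' vs 'a' => differ
  Position 2: 'b' vs 'b' => same
  Position 3: 'c' vs 'd' => differ
  Position 4: 'a' vs 'a' => same
  Position 5: 'a' vs 'a' => same
  Position 6: 'b' vs 'a' => differ
Total differences (Hamming distance): 4

4


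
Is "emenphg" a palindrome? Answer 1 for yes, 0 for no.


Input: emenphg
Reversed: ghpneme
  Compare pos 0 ('e') with pos 6 ('g'): MISMATCH
  Compare pos 1 ('m') with pos 5 ('h'): MISMATCH
  Compare pos 2 ('e') with pos 4 ('p'): MISMATCH
Result: not a palindrome

0


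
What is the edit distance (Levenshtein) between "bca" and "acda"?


Computing edit distance: "bca" -> "acda"
DP table:
           a    c    d    a
      0    1    2    3    4
  b   1    1    2    3    4
  c   2    2    1    2    3
  a   3    2    2    2    2
Edit distance = dp[3][4] = 2

2


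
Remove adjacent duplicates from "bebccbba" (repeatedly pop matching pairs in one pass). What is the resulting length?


Input: bebccbba
Stack-based adjacent duplicate removal:
  Read 'b': push. Stack: b
  Read 'e': push. Stack: be
  Read 'b': push. Stack: beb
  Read 'c': push. Stack: bebc
  Read 'c': matches stack top 'c' => pop. Stack: beb
  Read 'b': matches stack top 'b' => pop. Stack: be
  Read 'b': push. Stack: beb
  Read 'a': push. Stack: beba
Final stack: "beba" (length 4)

4


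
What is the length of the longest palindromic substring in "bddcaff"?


Input: "bddcaff"
Checking substrings for palindromes:
  [1:3] "dd" (len 2) => palindrome
  [5:7] "ff" (len 2) => palindrome
Longest palindromic substring: "dd" with length 2

2


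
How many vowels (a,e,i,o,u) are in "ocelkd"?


Input: ocelkd
Checking each character:
  'o' at position 0: vowel (running total: 1)
  'c' at position 1: consonant
  'e' at position 2: vowel (running total: 2)
  'l' at position 3: consonant
  'k' at position 4: consonant
  'd' at position 5: consonant
Total vowels: 2

2


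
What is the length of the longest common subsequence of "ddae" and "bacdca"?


LCS of "ddae" and "bacdca"
DP table:
           b    a    c    d    c    a
      0    0    0    0    0    0    0
  d   0    0    0    0    1    1    1
  d   0    0    0    0    1    1    1
  a   0    0    1    1    1    1    2
  e   0    0    1    1    1    1    2
LCS length = dp[4][6] = 2

2


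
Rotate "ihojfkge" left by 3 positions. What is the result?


Input: "ihojfkge", rotate left by 3
First 3 characters: "iho"
Remaining characters: "jfkge"
Concatenate remaining + first: "jfkge" + "iho" = "jfkgeiho"

jfkgeiho


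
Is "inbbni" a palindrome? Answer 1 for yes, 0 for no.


Input: inbbni
Reversed: inbbni
  Compare pos 0 ('i') with pos 5 ('i'): match
  Compare pos 1 ('n') with pos 4 ('n'): match
  Compare pos 2 ('b') with pos 3 ('b'): match
Result: palindrome

1


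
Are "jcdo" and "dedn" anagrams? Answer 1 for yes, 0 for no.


Strings: "jcdo", "dedn"
Sorted first:  cdjo
Sorted second: dden
Differ at position 0: 'c' vs 'd' => not anagrams

0


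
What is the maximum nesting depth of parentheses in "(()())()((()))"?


Input: "(()())()((()))"
Tracking depth:
  Position 0 '(': depth becomes 1
  Position 1 '(': depth becomes 2
  Position 2 ')': depth becomes 1
  Position 3 '(': depth becomes 2
  Position 4 ')': depth becomes 1
  Position 5 ')': depth becomes 0
  Position 6 '(': depth becomes 1
  Position 7 ')': depth becomes 0
  Position 8 '(': depth becomes 1
  Position 9 '(': depth becomes 2
  Position 10 '(': depth becomes 3
  Position 11 ')': depth becomes 2
  Position 12 ')': depth becomes 1
  Position 13 ')': depth becomes 0
Maximum depth reached: 3

3


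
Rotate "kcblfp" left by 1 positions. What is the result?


Input: "kcblfp", rotate left by 1
First 1 characters: "k"
Remaining characters: "cblfp"
Concatenate remaining + first: "cblfp" + "k" = "cblfpk"

cblfpk


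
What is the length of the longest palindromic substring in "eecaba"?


Input: "eecaba"
Checking substrings for palindromes:
  [3:6] "aba" (len 3) => palindrome
  [0:2] "ee" (len 2) => palindrome
Longest palindromic substring: "aba" with length 3

3


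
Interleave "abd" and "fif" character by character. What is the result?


Interleaving "abd" and "fif":
  Position 0: 'a' from first, 'f' from second => "af"
  Position 1: 'b' from first, 'i' from second => "bi"
  Position 2: 'd' from first, 'f' from second => "df"
Result: afbidf

afbidf


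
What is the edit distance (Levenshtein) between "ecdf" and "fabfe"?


Computing edit distance: "ecdf" -> "fabfe"
DP table:
           f    a    b    f    e
      0    1    2    3    4    5
  e   1    1    2    3    4    4
  c   2    2    2    3    4    5
  d   3    3    3    3    4    5
  f   4    3    4    4    3    4
Edit distance = dp[4][5] = 4

4


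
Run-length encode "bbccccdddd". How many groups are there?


Input: bbccccdddd
Scanning for consecutive runs:
  Group 1: 'b' x 2 (positions 0-1)
  Group 2: 'c' x 4 (positions 2-5)
  Group 3: 'd' x 4 (positions 6-9)
Total groups: 3

3


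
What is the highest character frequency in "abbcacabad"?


Input: abbcacabad
Character counts:
  'a': 4
  'b': 3
  'c': 2
  'd': 1
Maximum frequency: 4

4


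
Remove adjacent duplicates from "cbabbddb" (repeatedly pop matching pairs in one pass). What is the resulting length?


Input: cbabbddb
Stack-based adjacent duplicate removal:
  Read 'c': push. Stack: c
  Read 'b': push. Stack: cb
  Read 'a': push. Stack: cba
  Read 'b': push. Stack: cbab
  Read 'b': matches stack top 'b' => pop. Stack: cba
  Read 'd': push. Stack: cbad
  Read 'd': matches stack top 'd' => pop. Stack: cba
  Read 'b': push. Stack: cbab
Final stack: "cbab" (length 4)

4


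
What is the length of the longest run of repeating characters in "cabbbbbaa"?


Input: "cabbbbbaa"
Scanning for longest run:
  Position 1 ('a'): new char, reset run to 1
  Position 2 ('b'): new char, reset run to 1
  Position 3 ('b'): continues run of 'b', length=2
  Position 4 ('b'): continues run of 'b', length=3
  Position 5 ('b'): continues run of 'b', length=4
  Position 6 ('b'): continues run of 'b', length=5
  Position 7 ('a'): new char, reset run to 1
  Position 8 ('a'): continues run of 'a', length=2
Longest run: 'b' with length 5

5


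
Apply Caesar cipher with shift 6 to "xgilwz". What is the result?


Caesar cipher: shift "xgilwz" by 6
  'x' (pos 23) + 6 = pos 3 = 'd'
  'g' (pos 6) + 6 = pos 12 = 'm'
  'i' (pos 8) + 6 = pos 14 = 'o'
  'l' (pos 11) + 6 = pos 17 = 'r'
  'w' (pos 22) + 6 = pos 2 = 'c'
  'z' (pos 25) + 6 = pos 5 = 'f'
Result: dmorcf

dmorcf


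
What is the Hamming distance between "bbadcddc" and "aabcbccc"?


Comparing "bbadcddc" and "aabcbccc" position by position:
  Position 0: 'b' vs 'a' => differ
  Position 1: 'b' vs 'a' => differ
  Position 2: 'a' vs 'b' => differ
  Position 3: 'd' vs 'c' => differ
  Position 4: 'c' vs 'b' => differ
  Position 5: 'd' vs 'c' => differ
  Position 6: 'd' vs 'c' => differ
  Position 7: 'c' vs 'c' => same
Total differences (Hamming distance): 7

7


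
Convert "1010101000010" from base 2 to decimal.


Input: "1010101000010" in base 2
Positional expansion:
  Digit '1' (value 1) x 2^12 = 4096
  Digit '0' (value 0) x 2^11 = 0
  Digit '1' (value 1) x 2^10 = 1024
  Digit '0' (value 0) x 2^9 = 0
  Digit '1' (value 1) x 2^8 = 256
  Digit '0' (value 0) x 2^7 = 0
  Digit '1' (value 1) x 2^6 = 64
  Digit '0' (value 0) x 2^5 = 0
  Digit '0' (value 0) x 2^4 = 0
  Digit '0' (value 0) x 2^3 = 0
  Digit '0' (value 0) x 2^2 = 0
  Digit '1' (value 1) x 2^1 = 2
  Digit '0' (value 0) x 2^0 = 0
Sum = 5442

5442


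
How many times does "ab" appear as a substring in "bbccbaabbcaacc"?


Searching for "ab" in "bbccbaabbcaacc"
Scanning each position:
  Position 0: "bb" => no
  Position 1: "bc" => no
  Position 2: "cc" => no
  Position 3: "cb" => no
  Position 4: "ba" => no
  Position 5: "aa" => no
  Position 6: "ab" => MATCH
  Position 7: "bb" => no
  Position 8: "bc" => no
  Position 9: "ca" => no
  Position 10: "aa" => no
  Position 11: "ac" => no
  Position 12: "cc" => no
Total occurrences: 1

1


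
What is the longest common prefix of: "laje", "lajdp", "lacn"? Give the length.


Words: laje, lajdp, lacn
  Position 0: all 'l' => match
  Position 1: all 'a' => match
  Position 2: ('j', 'j', 'c') => mismatch, stop
LCP = "la" (length 2)

2


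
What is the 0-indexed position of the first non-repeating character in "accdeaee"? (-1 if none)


Input: accdeaee
Character frequencies:
  'a': 2
  'c': 2
  'd': 1
  'e': 3
Scanning left to right for freq == 1:
  Position 0 ('a'): freq=2, skip
  Position 1 ('c'): freq=2, skip
  Position 2 ('c'): freq=2, skip
  Position 3 ('d'): unique! => answer = 3

3


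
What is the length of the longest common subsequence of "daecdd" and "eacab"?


LCS of "daecdd" and "eacab"
DP table:
           e    a    c    a    b
      0    0    0    0    0    0
  d   0    0    0    0    0    0
  a   0    0    1    1    1    1
  e   0    1    1    1    1    1
  c   0    1    1    2    2    2
  d   0    1    1    2    2    2
  d   0    1    1    2    2    2
LCS length = dp[6][5] = 2

2


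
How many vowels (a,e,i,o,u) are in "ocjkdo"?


Input: ocjkdo
Checking each character:
  'o' at position 0: vowel (running total: 1)
  'c' at position 1: consonant
  'j' at position 2: consonant
  'k' at position 3: consonant
  'd' at position 4: consonant
  'o' at position 5: vowel (running total: 2)
Total vowels: 2

2


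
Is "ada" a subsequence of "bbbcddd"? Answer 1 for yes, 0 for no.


Check if "ada" is a subsequence of "bbbcddd"
Greedy scan:
  Position 0 ('b'): no match needed
  Position 1 ('b'): no match needed
  Position 2 ('b'): no match needed
  Position 3 ('c'): no match needed
  Position 4 ('d'): no match needed
  Position 5 ('d'): no match needed
  Position 6 ('d'): no match needed
Only matched 0/3 characters => not a subsequence

0
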